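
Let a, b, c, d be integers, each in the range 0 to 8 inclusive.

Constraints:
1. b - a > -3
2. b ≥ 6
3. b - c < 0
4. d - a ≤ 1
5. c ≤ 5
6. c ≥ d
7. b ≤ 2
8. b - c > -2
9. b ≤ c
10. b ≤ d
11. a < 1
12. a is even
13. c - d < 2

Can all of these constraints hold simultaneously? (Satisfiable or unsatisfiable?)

From constraints 2 and 10: d ≥ b and b ≥ 6, so d ≥ 6. From constraints 5 and 6: d ≤ c and c ≤ 5, so d ≤ 5. But 5 < 6, so no value of d works.

Unsatisfiable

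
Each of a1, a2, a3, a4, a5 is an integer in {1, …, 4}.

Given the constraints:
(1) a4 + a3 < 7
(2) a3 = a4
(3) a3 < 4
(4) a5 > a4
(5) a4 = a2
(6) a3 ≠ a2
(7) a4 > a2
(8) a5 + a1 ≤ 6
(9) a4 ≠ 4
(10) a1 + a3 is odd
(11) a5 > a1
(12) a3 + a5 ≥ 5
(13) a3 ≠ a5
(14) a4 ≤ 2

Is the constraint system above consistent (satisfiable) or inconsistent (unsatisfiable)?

Unsatisfiable

From constraints 2 and 5, a3 = a4 = a2, so a3 = a2. But constraint 6 says a3 ≠ a2. Contradiction.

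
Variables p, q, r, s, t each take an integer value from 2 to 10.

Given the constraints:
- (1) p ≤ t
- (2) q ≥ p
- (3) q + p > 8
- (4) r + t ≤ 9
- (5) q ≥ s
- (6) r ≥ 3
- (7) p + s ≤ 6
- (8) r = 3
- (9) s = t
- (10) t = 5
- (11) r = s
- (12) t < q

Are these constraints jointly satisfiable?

Unsatisfiable

Constraint 8 fixes r = 3 and constraint 10 fixes t = 5. Constraints 9 and 11 give r = s = t, so r = t. But 3 ≠ 5 — contradiction.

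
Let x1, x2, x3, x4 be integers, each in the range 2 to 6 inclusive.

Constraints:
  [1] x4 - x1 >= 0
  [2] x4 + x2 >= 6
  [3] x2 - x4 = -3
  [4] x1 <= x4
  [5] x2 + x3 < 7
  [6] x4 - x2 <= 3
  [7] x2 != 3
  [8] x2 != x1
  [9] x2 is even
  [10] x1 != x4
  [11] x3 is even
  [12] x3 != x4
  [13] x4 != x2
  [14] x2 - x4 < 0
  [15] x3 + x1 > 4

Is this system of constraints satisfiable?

Satisfiable

Take x1 = 3, x2 = 2, x3 = 2, x4 = 5. Then constraint 1: x4 - x1 = 2; constraint 2: x4 + x2 = 7; constraint 3: x2 - x4 = -3, and every other listed constraint is also met.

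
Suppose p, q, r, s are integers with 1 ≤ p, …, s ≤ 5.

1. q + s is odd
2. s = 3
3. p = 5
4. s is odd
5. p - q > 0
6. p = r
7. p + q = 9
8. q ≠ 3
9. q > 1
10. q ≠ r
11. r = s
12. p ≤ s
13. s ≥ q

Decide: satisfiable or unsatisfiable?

Unsatisfiable

Constraint 3 fixes p = 5 and constraint 2 fixes s = 3. Constraints 6 and 11 give p = r = s, so p = s. But 5 ≠ 3 — contradiction.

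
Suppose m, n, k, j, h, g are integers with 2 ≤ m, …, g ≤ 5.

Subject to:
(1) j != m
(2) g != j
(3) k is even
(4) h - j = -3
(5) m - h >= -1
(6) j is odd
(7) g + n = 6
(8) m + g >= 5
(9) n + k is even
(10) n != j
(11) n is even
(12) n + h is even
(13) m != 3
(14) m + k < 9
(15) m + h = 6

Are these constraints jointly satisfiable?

Satisfiable

One satisfying assignment is m = 4, n = 2, k = 4, j = 5, h = 2, g = 4.
For the less obvious constraints — constraint 4: h - j = -3; constraint 5: m - h = 2 — and the others hold by inspection.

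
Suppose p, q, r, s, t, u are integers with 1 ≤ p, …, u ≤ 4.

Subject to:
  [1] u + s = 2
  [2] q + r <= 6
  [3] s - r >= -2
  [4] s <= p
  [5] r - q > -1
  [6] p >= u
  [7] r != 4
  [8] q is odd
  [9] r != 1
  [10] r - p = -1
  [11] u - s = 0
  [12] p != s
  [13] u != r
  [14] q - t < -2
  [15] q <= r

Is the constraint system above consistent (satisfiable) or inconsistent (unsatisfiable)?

Take p = 4, q = 1, r = 3, s = 1, t = 4, u = 1. Then constraint 1: u + s = 2; constraint 2: q + r = 4, and every other listed constraint is also met.

Satisfiable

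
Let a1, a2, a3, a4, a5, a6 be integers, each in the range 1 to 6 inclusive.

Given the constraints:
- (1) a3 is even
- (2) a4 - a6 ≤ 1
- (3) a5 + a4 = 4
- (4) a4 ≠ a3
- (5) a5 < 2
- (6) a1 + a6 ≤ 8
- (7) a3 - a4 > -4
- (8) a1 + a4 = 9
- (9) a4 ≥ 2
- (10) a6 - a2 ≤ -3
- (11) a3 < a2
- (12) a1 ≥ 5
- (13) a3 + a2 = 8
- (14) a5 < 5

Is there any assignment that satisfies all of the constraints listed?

Satisfiable

Setting (a1, a2, a3, a4, a5, a6) = (6, 6, 2, 3, 1, 2) satisfies everything: constraint 2: a4 - a6 = 1; constraint 3: a5 + a4 = 4, and the others follow.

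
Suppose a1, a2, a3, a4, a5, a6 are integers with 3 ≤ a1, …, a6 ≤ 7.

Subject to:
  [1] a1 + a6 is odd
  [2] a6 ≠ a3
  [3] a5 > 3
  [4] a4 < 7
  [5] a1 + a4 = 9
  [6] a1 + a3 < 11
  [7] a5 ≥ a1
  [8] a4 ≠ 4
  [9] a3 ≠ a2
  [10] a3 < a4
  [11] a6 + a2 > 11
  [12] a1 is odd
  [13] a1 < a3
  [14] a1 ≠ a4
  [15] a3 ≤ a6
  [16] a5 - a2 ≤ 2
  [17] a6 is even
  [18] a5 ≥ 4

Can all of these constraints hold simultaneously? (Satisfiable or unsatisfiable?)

Satisfiable

Setting (a1, a2, a3, a4, a5, a6) = (3, 7, 5, 6, 6, 6) satisfies everything: constraint 5: a1 + a4 = 9; constraint 6: a1 + a3 = 8; constraint 11: a6 + a2 = 13, and the others follow.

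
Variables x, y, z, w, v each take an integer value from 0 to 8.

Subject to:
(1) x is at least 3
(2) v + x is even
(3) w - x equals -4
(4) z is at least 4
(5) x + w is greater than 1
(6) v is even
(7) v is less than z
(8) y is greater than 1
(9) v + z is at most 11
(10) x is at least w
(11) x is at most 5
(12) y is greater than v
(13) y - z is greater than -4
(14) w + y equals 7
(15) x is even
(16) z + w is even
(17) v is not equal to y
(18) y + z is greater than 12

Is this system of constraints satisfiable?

Satisfiable

Setting (x, y, z, w, v) = (4, 7, 8, 0, 2) satisfies everything: constraint 3: w - x = -4; constraint 5: x + w = 4; constraint 9: v + z = 10, and the others follow.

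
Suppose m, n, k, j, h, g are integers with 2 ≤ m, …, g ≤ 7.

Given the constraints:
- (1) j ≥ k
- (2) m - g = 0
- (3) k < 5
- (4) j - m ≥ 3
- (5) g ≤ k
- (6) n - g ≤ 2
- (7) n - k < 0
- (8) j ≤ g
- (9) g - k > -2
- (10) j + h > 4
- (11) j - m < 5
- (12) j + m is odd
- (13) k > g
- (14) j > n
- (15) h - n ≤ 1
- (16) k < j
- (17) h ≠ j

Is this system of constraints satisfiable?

Unsatisfiable

Constraints 8, 13, and 16 give g < k, k < j, j ≤ g. Chaining: g < k < j ≤ g, which forces g < g — impossible.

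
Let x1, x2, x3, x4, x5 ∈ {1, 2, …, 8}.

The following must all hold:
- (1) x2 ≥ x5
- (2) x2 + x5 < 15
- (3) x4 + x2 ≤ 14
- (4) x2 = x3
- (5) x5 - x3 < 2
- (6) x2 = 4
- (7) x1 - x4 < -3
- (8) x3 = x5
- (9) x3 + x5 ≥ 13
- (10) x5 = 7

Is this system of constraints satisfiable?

Unsatisfiable

Constraint 6 fixes x2 = 4 and constraint 10 fixes x5 = 7. Constraints 4 and 8 give x2 = x3 = x5, so x2 = x5. But 4 ≠ 7 — contradiction.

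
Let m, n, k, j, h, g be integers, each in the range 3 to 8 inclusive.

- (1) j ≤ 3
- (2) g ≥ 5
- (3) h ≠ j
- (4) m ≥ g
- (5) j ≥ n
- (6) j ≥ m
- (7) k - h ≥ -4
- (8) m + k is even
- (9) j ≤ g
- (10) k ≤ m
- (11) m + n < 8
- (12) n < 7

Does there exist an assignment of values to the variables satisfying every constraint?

Unsatisfiable

From constraints 2 and 4: m ≥ g and g ≥ 5, so m ≥ 5. From constraints 1 and 6: m ≤ j and j ≤ 3, so m ≤ 3. But 3 < 5, so no value of m works.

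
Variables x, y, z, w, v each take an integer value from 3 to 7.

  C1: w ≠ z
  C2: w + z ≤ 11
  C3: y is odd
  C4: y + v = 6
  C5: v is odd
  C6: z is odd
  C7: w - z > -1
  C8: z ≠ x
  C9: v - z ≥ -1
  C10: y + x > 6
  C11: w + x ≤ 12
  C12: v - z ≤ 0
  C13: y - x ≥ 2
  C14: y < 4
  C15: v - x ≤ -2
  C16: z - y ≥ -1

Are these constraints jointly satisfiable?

Unsatisfiable

Constraints 9, 13, 15, and 16 give y − x ≥ 2, x − v ≥ 2, v − z ≥ -1, z − y ≥ -1.
Adding all 4 inequalities: the left sides telescope to 0, and the right sides sum to 2 + 2 + (-1) + (-1) = 2. So 0 ≥ 2, which is false.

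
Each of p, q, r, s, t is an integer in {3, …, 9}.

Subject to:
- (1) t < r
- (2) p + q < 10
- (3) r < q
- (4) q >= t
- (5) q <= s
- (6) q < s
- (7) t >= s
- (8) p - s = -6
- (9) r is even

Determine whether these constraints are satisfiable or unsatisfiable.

Unsatisfiable

Constraints 1, 3, 6, and 7 give t < r, r < q, q < s, s ≤ t. Chaining: t < r < q < s ≤ t, which forces t < t — impossible.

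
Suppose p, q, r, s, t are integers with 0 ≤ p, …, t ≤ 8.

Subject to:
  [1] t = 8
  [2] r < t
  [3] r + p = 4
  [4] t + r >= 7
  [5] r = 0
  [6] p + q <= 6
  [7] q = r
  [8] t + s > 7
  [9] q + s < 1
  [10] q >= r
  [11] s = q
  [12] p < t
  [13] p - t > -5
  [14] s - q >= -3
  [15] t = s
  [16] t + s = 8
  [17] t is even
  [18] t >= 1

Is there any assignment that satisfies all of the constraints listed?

Unsatisfiable

Constraint 1 fixes t = 8 and constraint 5 fixes r = 0. Constraints 7, 11, and 15 give t = s = q = r, so t = r. But 8 ≠ 0 — contradiction.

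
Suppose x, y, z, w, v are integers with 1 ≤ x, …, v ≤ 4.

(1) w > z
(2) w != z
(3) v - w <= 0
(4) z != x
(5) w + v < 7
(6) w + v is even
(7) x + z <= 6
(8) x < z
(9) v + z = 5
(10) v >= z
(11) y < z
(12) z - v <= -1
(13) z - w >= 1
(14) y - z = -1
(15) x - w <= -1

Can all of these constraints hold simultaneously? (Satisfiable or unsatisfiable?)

Unsatisfiable

Constraints 3, 12, and 13 give w − v ≥ 0, v − z ≥ 1, z − w ≥ 1.
Adding all 3 inequalities: the left sides telescope to 0, and the right sides sum to 0 + 1 + 1 = 2. So 0 ≥ 2, which is false.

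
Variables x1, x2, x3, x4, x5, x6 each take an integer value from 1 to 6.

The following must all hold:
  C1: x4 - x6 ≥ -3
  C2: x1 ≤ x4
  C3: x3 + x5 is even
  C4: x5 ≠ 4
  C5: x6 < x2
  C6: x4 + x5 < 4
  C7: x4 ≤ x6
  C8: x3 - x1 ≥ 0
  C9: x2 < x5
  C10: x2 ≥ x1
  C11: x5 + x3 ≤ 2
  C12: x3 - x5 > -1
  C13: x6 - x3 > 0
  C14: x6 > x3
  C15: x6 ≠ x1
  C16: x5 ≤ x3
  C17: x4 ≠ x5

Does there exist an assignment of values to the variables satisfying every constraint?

Unsatisfiable

Constraints 5, 9, 14, and 16 give x2 < x5, x5 ≤ x3, x3 < x6, x6 < x2. Chaining: x2 < x5 ≤ x3 < x6 < x2, which forces x2 < x2 — impossible.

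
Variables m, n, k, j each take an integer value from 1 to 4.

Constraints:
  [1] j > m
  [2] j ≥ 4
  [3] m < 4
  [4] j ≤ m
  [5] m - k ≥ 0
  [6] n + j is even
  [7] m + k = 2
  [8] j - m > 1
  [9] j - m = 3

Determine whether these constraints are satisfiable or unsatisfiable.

From constraints 2 and 4: m ≥ j and j ≥ 4, so m ≥ 4. From constraint 3: m ≤ 3. But 3 < 4, so no value of m works.

Unsatisfiable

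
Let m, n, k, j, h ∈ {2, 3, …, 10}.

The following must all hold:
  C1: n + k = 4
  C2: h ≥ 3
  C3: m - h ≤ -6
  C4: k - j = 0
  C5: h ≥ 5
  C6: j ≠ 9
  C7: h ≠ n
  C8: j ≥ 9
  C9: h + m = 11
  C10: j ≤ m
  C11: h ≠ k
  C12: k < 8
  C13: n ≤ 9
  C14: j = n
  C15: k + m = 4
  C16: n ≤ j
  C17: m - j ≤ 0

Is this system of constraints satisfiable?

Unsatisfiable

From constraint 2: h ≥ 3. From constraints 8 and 10: m ≥ j ≥ 9. Hence h + m ≥ 12. But constraint 9 requires h + m = 11, and 11 < 12. Contradiction.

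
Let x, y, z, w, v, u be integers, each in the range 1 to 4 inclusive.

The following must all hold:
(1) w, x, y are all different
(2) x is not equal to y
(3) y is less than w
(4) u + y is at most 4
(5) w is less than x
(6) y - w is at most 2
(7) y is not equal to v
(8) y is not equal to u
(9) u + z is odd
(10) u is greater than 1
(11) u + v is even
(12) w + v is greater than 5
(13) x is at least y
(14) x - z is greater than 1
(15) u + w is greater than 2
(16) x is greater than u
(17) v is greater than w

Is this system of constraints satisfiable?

Try x = 3, y = 1, z = 1, w = 2, v = 4, u = 2.
Check constraint 4: u + y = 3; constraint 6: y - w = -1; constraint 12: w + v = 6. The remaining constraints are straightforward to verify.

Satisfiable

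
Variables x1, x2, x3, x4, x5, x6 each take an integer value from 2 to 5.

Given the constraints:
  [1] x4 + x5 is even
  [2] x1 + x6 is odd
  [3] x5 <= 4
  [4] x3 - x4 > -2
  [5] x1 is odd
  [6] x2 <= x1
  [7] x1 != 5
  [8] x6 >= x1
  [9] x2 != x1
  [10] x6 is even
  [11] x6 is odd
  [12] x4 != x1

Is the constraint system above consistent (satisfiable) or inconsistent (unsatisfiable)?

Unsatisfiable

Constraint 5 makes x1 odd and constraint 11 makes x6 odd, so x1 + x6 must be even. Constraint 2 says x1 + x6 is odd — contradiction.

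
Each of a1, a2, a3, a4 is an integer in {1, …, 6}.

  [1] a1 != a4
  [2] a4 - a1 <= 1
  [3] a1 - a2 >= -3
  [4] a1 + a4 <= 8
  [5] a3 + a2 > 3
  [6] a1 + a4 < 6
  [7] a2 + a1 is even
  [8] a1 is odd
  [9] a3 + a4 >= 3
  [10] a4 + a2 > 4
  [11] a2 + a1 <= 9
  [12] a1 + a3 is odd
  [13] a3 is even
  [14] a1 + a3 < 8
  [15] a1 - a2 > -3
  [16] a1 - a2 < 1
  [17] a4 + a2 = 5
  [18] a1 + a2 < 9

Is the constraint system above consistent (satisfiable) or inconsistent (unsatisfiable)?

Satisfiable

The assignment a1 = 3, a2 = 3, a3 = 2, a4 = 2 works:
  constraint 2 holds since a4 - a1 = -1.
  constraint 3 holds since a1 - a2 = 0.
The rest check out directly.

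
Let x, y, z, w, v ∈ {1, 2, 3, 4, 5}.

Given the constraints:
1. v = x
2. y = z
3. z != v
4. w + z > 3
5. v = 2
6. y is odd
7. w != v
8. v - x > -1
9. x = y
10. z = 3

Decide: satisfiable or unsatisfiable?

Constraint 5 fixes v = 2 and constraint 10 fixes z = 3. Constraints 1, 2, and 9 give v = x = y = z, so v = z. But 2 ≠ 3 — contradiction.

Unsatisfiable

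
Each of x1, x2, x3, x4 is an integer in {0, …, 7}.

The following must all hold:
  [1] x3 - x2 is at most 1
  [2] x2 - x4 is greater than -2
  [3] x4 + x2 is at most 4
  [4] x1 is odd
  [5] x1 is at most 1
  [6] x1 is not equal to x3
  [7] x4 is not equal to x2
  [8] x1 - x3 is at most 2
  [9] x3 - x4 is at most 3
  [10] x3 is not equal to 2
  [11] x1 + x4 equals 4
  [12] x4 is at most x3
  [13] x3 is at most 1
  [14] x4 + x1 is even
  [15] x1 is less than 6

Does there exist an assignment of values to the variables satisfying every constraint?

From constraint 5: x1 ≤ 1. From constraints 12 and 13: x4 ≤ x3 ≤ 1. Hence x1 + x4 ≤ 2. But constraint 11 requires x1 + x4 = 4, and 4 > 2. Contradiction.

Unsatisfiable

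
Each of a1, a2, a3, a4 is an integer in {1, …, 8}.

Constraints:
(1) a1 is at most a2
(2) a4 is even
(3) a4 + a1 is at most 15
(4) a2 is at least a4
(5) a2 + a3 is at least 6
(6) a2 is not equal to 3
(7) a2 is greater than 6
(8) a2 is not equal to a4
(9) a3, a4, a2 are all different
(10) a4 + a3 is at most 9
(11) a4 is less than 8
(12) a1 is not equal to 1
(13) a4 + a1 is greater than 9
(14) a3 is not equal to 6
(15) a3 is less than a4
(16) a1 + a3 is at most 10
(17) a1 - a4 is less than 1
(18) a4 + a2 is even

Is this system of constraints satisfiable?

Satisfiable

The assignment a1 = 6, a2 = 8, a3 = 1, a4 = 6 works:
  constraint 3 holds since a4 + a1 = 12.
  constraint 5 holds since a2 + a3 = 9.
The rest check out directly.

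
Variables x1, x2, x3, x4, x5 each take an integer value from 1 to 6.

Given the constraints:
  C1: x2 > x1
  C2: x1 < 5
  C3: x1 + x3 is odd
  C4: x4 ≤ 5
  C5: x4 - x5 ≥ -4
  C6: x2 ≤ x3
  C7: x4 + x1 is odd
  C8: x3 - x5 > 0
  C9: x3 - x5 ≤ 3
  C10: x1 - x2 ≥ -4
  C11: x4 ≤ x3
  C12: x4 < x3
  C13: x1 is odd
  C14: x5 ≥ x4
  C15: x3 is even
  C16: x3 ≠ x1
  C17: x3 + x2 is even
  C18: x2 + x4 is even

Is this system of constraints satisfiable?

Satisfiable

Take x1 = 1, x2 = 2, x3 = 6, x4 = 2, x5 = 3. Then constraint 5: x4 - x5 = -1; constraint 8: x3 - x5 = 3, and every other listed constraint is also met.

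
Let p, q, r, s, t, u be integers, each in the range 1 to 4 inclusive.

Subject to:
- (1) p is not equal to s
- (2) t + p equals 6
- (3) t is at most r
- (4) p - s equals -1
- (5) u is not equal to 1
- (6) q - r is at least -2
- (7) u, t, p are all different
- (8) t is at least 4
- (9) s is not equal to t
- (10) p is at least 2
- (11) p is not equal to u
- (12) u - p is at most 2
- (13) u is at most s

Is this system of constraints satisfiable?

Satisfiable

One satisfying assignment is p = 2, q = 2, r = 4, s = 3, t = 4, u = 3.
For the less obvious constraints — constraint 2: t + p = 6; constraint 4: p - s = -1 — and the others hold by inspection.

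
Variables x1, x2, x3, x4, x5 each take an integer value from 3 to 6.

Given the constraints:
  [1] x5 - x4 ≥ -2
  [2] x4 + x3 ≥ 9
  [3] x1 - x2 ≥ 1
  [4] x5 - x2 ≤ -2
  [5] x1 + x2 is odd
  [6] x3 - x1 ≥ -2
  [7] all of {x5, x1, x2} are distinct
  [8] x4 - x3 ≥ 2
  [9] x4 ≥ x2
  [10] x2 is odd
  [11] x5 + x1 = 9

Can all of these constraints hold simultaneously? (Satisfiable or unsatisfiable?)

Constraints 1, 3, 4, 6, and 8 give x5 − x4 ≥ -2, x4 − x3 ≥ 2, x3 − x1 ≥ -2, x1 − x2 ≥ 1, x2 − x5 ≥ 2.
Adding all 5 inequalities: the left sides telescope to 0, and the right sides sum to (-2) + 2 + (-2) + 1 + 2 = 1. So 0 ≥ 1, which is false.

Unsatisfiable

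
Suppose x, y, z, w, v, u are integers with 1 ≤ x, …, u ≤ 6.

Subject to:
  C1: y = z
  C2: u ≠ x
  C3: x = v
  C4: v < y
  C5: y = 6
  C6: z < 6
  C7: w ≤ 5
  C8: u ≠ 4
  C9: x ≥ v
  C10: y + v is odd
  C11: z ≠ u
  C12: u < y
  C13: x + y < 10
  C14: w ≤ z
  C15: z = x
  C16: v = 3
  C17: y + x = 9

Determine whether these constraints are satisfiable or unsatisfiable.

Unsatisfiable

Constraint 5 fixes y = 6 and constraint 16 fixes v = 3. Constraints 1, 3, and 15 give y = z = x = v, so y = v. But 6 ≠ 3 — contradiction.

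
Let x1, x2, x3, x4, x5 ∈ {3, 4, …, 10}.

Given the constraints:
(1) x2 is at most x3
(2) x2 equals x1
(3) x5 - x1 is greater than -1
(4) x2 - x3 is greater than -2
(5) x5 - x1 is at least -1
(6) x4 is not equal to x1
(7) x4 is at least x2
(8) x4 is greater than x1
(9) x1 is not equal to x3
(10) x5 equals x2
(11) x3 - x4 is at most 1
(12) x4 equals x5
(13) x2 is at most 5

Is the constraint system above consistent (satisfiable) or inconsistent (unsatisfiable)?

From constraints 2, 10, and 12, x4 = x5 = x2 = x1, so x4 = x1. But constraint 6 says x4 ≠ x1. Contradiction.

Unsatisfiable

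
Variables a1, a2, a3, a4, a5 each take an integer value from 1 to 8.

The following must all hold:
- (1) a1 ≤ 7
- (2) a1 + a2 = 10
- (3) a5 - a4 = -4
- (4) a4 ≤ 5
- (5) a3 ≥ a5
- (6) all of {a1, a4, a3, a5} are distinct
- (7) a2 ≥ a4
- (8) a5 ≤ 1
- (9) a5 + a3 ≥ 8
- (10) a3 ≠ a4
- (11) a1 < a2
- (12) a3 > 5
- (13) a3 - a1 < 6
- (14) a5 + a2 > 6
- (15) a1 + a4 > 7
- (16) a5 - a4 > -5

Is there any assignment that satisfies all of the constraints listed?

Take a1 = 3, a2 = 7, a3 = 7, a4 = 5, a5 = 1. Then constraint 2: a1 + a2 = 10; constraint 3: a5 - a4 = -4, and every other listed constraint is also met.

Satisfiable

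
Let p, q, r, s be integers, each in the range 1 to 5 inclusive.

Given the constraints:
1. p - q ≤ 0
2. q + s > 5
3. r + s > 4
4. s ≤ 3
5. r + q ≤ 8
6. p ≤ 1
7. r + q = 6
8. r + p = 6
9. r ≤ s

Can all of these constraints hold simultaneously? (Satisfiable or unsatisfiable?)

Unsatisfiable

From constraints 4 and 9: r ≤ s ≤ 3. From constraint 6: p ≤ 1. Hence r + p ≤ 4. But constraint 8 requires r + p = 6, and 6 > 4. Contradiction.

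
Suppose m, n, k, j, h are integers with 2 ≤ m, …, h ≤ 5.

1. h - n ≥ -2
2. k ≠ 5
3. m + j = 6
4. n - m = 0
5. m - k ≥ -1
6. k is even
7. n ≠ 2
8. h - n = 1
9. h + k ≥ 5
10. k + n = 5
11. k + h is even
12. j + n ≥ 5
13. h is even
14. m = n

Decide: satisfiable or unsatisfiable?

Satisfiable

Try m = 3, n = 3, k = 2, j = 3, h = 4.
Check constraint 1: h - n = 1; constraint 3: m + j = 6; constraint 4: n - m = 0. The remaining constraints are straightforward to verify.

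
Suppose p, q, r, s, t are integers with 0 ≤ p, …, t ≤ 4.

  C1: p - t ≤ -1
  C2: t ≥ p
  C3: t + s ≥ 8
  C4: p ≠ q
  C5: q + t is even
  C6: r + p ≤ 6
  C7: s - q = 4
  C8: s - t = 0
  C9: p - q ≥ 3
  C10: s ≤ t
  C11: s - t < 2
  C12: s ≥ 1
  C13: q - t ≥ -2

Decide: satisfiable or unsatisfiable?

Unsatisfiable

Constraints 1, 9, and 13 give t − p ≥ 1, p − q ≥ 3, q − t ≥ -2.
Adding all 3 inequalities: the left sides telescope to 0, and the right sides sum to 1 + 3 + (-2) = 2. So 0 ≥ 2, which is false.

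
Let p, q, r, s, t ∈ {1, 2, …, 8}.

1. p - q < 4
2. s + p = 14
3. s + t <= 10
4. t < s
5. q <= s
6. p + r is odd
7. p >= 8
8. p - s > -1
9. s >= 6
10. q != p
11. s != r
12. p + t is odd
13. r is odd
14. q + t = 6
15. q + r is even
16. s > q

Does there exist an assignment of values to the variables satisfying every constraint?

The assignment p = 8, q = 5, r = 1, s = 6, t = 1 works:
  constraint 1 holds since p - q = 3.
  constraint 2 holds since s + p = 14.
The rest check out directly.

Satisfiable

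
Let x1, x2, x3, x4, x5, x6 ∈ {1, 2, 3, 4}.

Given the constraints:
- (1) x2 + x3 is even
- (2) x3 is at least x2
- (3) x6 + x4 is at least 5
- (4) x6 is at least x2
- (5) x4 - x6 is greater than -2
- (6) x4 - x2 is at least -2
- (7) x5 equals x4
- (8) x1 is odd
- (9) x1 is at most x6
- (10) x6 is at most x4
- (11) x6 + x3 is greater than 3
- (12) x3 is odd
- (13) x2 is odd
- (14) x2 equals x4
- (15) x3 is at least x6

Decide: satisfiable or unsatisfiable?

Satisfiable

The assignment x1 = 3, x2 = 3, x3 = 3, x4 = 3, x5 = 3, x6 = 3 works:
  constraint 3 holds since x6 + x4 = 6.
  constraint 5 holds since x4 - x6 = 0.
The rest check out directly.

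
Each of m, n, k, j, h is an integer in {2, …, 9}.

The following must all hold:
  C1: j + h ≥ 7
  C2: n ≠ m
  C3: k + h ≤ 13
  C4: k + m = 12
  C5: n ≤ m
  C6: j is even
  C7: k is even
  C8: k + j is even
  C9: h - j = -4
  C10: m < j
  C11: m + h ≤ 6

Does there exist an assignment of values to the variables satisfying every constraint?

Satisfiable

One satisfying assignment is m = 4, n = 2, k = 8, j = 6, h = 2.
For the less obvious constraints — constraint 1: j + h = 8; constraint 3: k + h = 10 — and the others hold by inspection.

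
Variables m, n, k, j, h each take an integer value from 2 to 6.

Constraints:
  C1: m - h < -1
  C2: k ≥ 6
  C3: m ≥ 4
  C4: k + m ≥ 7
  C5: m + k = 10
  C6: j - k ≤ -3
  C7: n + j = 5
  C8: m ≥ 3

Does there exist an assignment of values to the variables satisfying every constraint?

Satisfiable

Try m = 4, n = 2, k = 6, j = 3, h = 6.
Check constraint 1: m - h = -2; constraint 4: k + m = 10. The remaining constraints are straightforward to verify.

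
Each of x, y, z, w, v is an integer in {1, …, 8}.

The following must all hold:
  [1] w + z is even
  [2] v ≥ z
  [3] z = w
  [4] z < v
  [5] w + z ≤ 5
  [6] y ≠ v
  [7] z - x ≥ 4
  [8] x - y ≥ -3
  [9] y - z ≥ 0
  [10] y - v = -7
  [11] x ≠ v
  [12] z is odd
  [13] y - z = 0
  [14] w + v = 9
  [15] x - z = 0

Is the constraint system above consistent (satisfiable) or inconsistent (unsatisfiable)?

Constraints 7, 8, and 9 give z − x ≥ 4, x − y ≥ -3, y − z ≥ 0.
Adding all 3 inequalities: the left sides telescope to 0, and the right sides sum to 4 + (-3) + 0 = 1. So 0 ≥ 1, which is false.

Unsatisfiable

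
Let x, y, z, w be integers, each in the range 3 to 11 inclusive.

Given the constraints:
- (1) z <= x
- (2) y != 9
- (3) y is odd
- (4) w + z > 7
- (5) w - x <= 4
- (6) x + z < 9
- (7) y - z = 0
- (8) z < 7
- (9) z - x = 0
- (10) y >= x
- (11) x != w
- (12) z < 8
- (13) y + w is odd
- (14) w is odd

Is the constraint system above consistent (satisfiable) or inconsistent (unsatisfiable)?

Unsatisfiable

Constraint 3 makes y odd and constraint 14 makes w odd, so y + w must be even. Constraint 13 says y + w is odd — contradiction.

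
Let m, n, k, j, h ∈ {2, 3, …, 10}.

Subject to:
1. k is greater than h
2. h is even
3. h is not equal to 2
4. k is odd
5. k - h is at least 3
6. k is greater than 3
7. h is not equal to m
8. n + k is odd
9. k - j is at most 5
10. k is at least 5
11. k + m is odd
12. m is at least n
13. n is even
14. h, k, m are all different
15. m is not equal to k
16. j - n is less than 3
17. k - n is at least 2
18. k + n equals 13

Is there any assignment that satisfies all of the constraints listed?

Satisfiable

Try m = 8, n = 4, k = 9, j = 5, h = 6.
Check constraint 5: k - h = 3; constraint 9: k - j = 4. The remaining constraints are straightforward to verify.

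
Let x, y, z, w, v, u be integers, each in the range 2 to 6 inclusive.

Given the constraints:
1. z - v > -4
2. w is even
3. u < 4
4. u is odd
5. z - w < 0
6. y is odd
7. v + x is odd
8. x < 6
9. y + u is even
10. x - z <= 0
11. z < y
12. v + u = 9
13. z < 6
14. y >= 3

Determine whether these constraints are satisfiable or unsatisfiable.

Satisfiable

Try x = 3, y = 5, z = 3, w = 6, v = 6, u = 3.
Check constraint 1: z - v = -3; constraint 5: z - w = -3. The remaining constraints are straightforward to verify.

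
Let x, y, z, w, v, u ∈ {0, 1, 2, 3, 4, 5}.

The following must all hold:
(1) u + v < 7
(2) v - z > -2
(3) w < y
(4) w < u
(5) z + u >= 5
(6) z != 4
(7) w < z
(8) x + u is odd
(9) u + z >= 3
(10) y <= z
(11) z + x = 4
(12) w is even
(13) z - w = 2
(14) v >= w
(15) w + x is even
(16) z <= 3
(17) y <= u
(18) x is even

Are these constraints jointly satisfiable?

Satisfiable

One satisfying assignment is x = 2, y = 1, z = 2, w = 0, v = 1, u = 3.
For the less obvious constraints — constraint 1: u + v = 4; constraint 2: v - z = -1; constraint 5: z + u = 5 — and the others hold by inspection.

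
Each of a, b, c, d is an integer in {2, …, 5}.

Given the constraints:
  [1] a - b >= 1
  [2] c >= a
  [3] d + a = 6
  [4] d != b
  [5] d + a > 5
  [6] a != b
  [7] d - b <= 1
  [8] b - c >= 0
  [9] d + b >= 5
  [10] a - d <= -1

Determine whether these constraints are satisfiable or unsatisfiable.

Unsatisfiable

Constraints 1, 7, and 10 give b − d ≥ -1, d − a ≥ 1, a − b ≥ 1.
Adding all 3 inequalities: the left sides telescope to 0, and the right sides sum to (-1) + 1 + 1 = 1. So 0 ≥ 1, which is false.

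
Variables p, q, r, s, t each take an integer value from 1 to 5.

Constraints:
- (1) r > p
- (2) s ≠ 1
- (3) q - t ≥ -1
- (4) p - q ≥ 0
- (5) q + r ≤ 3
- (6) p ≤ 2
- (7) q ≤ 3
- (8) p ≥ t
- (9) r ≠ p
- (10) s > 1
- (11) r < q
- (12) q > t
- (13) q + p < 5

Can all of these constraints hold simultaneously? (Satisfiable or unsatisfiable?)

Constraints 1, 4, and 11 give q ≤ p, p < r, r < q. Chaining: q ≤ p < r < q, which forces q < q — impossible.

Unsatisfiable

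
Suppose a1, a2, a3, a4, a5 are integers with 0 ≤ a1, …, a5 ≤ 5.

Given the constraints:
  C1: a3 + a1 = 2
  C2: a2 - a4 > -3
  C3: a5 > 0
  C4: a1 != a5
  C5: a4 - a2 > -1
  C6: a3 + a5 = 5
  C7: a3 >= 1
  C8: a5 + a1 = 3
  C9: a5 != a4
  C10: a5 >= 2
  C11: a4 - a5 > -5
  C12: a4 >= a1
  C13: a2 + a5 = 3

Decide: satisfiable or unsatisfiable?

One satisfying assignment is a1 = 0, a2 = 0, a3 = 2, a4 = 0, a5 = 3.
For the less obvious constraints — constraint 1: a3 + a1 = 2; constraint 2: a2 - a4 = 0 — and the others hold by inspection.

Satisfiable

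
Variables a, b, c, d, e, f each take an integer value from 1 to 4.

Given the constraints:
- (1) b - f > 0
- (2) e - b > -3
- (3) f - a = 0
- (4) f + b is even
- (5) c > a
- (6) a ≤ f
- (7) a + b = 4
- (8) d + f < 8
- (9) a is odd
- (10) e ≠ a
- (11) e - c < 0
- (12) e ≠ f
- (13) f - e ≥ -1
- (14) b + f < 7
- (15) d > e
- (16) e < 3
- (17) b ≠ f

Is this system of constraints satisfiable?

Setting (a, b, c, d, e, f) = (1, 3, 3, 4, 2, 1) satisfies everything: constraint 1: b - f = 2; constraint 2: e - b = -1; constraint 3: f - a = 0, and the others follow.

Satisfiable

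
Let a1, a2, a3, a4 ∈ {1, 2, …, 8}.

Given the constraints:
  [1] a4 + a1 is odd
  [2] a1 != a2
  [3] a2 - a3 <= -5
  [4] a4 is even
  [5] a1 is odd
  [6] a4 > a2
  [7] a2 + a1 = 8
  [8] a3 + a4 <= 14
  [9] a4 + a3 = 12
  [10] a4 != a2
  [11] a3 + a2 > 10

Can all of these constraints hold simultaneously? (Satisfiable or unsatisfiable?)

Satisfiable

Setting (a1, a2, a3, a4) = (5, 3, 8, 4) satisfies everything: constraint 3: a2 - a3 = -5; constraint 7: a2 + a1 = 8, and the others follow.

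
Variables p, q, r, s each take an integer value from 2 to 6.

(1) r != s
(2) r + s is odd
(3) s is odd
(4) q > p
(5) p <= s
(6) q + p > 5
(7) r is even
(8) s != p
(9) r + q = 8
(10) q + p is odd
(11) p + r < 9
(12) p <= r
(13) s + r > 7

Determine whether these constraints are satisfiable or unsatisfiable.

Take p = 3, q = 4, r = 4, s = 5. Then constraint 6: q + p = 7; constraint 9: r + q = 8, and every other listed constraint is also met.

Satisfiable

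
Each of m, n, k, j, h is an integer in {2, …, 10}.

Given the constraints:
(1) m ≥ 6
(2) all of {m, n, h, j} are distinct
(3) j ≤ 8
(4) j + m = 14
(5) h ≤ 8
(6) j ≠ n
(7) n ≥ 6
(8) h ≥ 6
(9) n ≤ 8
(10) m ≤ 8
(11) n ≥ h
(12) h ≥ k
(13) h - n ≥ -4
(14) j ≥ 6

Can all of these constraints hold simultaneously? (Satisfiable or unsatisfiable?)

Constraints 1, 3, 5, 7, 8, 9, 10, and 14 confine each of m, n, h, j to the 3 values {6, …, 8}.
Constraint 2 requires all 4 of them to be distinct, but only 3 values are available — impossible by the pigeonhole principle.

Unsatisfiable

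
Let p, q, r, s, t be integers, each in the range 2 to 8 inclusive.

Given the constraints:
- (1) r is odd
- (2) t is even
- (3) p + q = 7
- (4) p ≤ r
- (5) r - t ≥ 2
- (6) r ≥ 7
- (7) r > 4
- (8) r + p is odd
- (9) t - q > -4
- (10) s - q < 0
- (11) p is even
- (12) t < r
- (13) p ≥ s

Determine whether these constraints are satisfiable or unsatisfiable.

The assignment p = 2, q = 5, r = 7, s = 2, t = 2 works:
  constraint 3 holds since p + q = 7.
  constraint 5 holds since r - t = 5.
The rest check out directly.

Satisfiable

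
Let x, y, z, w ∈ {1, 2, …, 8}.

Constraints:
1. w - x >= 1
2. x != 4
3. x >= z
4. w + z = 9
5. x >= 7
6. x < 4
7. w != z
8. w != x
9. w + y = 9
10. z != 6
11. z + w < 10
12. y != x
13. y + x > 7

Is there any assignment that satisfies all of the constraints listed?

Unsatisfiable

From constraint 5: x ≥ 7. From constraint 6: x ≤ 3. But 3 < 7, so no value of x works.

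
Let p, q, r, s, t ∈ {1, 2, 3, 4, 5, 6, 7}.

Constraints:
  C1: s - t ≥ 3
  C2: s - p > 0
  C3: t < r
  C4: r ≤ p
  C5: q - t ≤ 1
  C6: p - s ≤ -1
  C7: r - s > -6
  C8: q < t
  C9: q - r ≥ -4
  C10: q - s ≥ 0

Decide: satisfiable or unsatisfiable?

Unsatisfiable

Constraints 2, 3, 4, 8, and 10 give q < t, t < r, r ≤ p, p < s, s ≤ q. Chaining: q < t < r ≤ p < s ≤ q, which forces q < q — impossible.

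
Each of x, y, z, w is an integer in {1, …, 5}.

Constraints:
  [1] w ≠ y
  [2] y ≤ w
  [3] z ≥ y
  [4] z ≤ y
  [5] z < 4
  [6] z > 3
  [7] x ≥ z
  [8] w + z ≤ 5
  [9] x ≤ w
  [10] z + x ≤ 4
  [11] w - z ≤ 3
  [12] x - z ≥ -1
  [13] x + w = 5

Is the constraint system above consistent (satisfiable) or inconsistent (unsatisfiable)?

From constraint 6: z ≥ 4. From constraint 5: z ≤ 3. But 3 < 4, so no value of z works.

Unsatisfiable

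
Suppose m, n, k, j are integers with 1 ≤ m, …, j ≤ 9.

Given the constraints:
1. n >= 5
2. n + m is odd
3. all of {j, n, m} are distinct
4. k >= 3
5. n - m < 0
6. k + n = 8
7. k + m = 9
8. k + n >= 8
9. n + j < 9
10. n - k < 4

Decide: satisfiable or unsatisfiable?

Satisfiable

Try m = 6, n = 5, k = 3, j = 3.
Check constraint 5: n - m = -1; constraint 6: k + n = 8. The remaining constraints are straightforward to verify.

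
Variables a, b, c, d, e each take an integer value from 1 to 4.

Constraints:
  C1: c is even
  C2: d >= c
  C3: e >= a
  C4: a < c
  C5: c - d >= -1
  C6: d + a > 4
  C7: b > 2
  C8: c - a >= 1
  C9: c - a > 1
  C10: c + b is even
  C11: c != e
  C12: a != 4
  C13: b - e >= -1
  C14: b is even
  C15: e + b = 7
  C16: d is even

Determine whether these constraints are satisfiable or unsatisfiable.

One satisfying assignment is a = 2, b = 4, c = 4, d = 4, e = 3.
For the less obvious constraints — constraint 5: c - d = 0; constraint 6: d + a = 6; constraint 8: c - a = 2 — and the others hold by inspection.

Satisfiable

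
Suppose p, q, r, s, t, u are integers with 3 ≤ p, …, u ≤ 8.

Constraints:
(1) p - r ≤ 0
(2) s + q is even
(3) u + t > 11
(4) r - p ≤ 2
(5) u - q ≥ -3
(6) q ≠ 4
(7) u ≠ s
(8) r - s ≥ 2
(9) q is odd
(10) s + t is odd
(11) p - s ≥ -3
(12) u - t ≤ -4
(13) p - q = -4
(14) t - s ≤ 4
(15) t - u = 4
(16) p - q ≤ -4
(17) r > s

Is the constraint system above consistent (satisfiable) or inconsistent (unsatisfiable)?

Constraints 4, 5, 8, 12, 14, and 16 give t − u ≥ 4, u − q ≥ -3, q − p ≥ 4, p − r ≥ -2, r − s ≥ 2, s − t ≥ -4.
Adding all 6 inequalities: the left sides telescope to 0, and the right sides sum to 4 + (-3) + 4 + (-2) + 2 + (-4) = 1. So 0 ≥ 1, which is false.

Unsatisfiable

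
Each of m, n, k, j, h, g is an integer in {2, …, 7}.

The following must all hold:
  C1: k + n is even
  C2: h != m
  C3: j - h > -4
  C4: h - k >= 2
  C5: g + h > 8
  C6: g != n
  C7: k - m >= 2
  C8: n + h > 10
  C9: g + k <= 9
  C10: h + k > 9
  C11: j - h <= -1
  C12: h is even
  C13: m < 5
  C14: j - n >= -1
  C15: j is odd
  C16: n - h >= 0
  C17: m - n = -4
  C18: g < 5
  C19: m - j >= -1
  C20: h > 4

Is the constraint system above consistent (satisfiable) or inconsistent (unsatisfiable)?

Unsatisfiable

Constraints 4, 7, 14, 16, and 19 give n − h ≥ 0, h − k ≥ 2, k − m ≥ 2, m − j ≥ -1, j − n ≥ -1.
Adding all 5 inequalities: the left sides telescope to 0, and the right sides sum to 0 + 2 + 2 + (-1) + (-1) = 2. So 0 ≥ 2, which is false.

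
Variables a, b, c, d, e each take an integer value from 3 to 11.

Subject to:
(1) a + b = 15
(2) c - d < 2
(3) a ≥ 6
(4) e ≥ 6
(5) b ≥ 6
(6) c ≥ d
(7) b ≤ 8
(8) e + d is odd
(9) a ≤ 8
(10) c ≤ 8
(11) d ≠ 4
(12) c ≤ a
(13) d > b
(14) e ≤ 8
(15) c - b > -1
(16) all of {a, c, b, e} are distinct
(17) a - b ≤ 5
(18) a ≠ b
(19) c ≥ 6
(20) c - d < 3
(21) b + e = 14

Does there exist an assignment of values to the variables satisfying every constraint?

Unsatisfiable

Constraints 3, 4, 5, 7, 9, 10, 14, and 19 confine each of a, c, b, e to the 3 values {6, …, 8}.
Constraint 16 requires all 4 of them to be distinct, but only 3 values are available — impossible by the pigeonhole principle.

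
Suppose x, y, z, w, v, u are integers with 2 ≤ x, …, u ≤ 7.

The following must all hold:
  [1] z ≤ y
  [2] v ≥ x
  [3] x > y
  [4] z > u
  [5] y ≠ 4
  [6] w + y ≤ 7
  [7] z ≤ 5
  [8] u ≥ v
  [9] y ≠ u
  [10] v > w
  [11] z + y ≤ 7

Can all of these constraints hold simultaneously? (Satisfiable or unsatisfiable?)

Constraints 1, 2, 3, 4, and 8 give v ≤ u, u < z, z ≤ y, y < x, x ≤ v. Chaining: v ≤ u < z ≤ y < x ≤ v, which forces v < v — impossible.

Unsatisfiable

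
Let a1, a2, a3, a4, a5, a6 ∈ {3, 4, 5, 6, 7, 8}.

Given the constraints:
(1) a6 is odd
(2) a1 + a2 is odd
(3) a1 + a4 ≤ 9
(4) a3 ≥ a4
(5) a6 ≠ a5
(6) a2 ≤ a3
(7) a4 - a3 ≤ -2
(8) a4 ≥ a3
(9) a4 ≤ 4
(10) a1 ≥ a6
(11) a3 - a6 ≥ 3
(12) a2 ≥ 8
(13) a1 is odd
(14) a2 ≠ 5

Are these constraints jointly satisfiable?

Unsatisfiable

From constraints 6 and 12: a3 ≥ a2 and a2 ≥ 8, so a3 ≥ 8. From constraints 8 and 9: a3 ≤ a4 and a4 ≤ 4, so a3 ≤ 4. But 4 < 8, so no value of a3 works.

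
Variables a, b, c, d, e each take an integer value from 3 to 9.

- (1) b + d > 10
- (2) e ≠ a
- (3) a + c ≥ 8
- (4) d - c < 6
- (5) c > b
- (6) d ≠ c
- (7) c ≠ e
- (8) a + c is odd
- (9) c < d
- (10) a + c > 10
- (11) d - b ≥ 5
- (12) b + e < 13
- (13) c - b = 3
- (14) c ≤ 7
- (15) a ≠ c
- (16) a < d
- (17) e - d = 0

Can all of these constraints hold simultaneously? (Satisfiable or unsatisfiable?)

One satisfying assignment is a = 5, b = 3, c = 6, d = 9, e = 9.
For the less obvious constraints — constraint 1: b + d = 12; constraint 3: a + c = 11; constraint 4: d - c = 3 — and the others hold by inspection.

Satisfiable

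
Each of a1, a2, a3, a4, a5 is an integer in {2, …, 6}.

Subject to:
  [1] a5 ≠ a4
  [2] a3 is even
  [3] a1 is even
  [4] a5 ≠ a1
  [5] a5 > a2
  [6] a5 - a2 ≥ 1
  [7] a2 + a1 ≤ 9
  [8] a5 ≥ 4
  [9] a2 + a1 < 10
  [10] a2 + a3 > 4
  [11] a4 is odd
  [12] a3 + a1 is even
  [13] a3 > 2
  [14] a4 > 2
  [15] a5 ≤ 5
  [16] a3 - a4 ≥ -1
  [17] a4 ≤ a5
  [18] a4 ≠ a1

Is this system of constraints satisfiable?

Try a1 = 4, a2 = 3, a3 = 4, a4 = 3, a5 = 5.
Check constraint 6: a5 - a2 = 2; constraint 7: a2 + a1 = 7. The remaining constraints are straightforward to verify.

Satisfiable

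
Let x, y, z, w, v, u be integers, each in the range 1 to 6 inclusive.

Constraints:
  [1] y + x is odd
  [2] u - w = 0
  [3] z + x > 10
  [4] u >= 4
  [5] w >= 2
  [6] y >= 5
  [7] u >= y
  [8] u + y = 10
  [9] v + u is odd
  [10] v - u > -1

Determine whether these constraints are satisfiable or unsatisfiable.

Satisfiable

Setting (x, y, z, w, v, u) = (6, 5, 5, 5, 6, 5) satisfies everything: constraint 2: u - w = 0; constraint 3: z + x = 11, and the others follow.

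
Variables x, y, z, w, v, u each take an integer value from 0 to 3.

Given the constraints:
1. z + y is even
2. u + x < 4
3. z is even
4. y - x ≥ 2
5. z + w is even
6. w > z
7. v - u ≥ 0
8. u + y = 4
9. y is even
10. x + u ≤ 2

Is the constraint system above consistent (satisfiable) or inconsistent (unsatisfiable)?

Satisfiable

Setting (x, y, z, w, v, u) = (0, 2, 0, 2, 2, 2) satisfies everything: constraint 2: u + x = 2; constraint 4: y - x = 2; constraint 7: v - u = 0, and the others follow.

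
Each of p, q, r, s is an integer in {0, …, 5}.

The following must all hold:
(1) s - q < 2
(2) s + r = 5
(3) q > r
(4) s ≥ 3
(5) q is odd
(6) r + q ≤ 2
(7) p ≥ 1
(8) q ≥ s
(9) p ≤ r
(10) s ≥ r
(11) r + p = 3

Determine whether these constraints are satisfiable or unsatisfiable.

Unsatisfiable

From constraints 7 and 9: r ≥ p ≥ 1. From constraints 4 and 8: q ≥ s ≥ 3. Hence r + q ≥ 4. But constraint 6 requires r + q ≤ 2, and 2 < 4. Contradiction.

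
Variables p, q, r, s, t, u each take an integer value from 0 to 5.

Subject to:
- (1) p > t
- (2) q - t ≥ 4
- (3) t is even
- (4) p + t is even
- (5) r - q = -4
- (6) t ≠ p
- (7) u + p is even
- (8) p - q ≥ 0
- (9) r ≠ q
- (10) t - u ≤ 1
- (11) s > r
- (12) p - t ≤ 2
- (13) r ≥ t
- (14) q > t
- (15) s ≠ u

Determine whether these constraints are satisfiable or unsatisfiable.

Constraints 2, 8, and 12 give p − q ≥ 0, q − t ≥ 4, t − p ≥ -2.
Adding all 3 inequalities: the left sides telescope to 0, and the right sides sum to 0 + 4 + (-2) = 2. So 0 ≥ 2, which is false.

Unsatisfiable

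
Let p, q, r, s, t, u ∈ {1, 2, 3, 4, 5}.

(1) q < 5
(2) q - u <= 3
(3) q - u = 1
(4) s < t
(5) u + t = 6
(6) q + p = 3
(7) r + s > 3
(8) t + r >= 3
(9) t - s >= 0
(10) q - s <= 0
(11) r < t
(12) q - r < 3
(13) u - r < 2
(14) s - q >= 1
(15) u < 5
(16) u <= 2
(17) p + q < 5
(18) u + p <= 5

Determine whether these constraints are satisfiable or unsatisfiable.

Satisfiable

Try p = 1, q = 2, r = 1, s = 4, t = 5, u = 1.
Check constraint 2: q - u = 1; constraint 3: q - u = 1. The remaining constraints are straightforward to verify.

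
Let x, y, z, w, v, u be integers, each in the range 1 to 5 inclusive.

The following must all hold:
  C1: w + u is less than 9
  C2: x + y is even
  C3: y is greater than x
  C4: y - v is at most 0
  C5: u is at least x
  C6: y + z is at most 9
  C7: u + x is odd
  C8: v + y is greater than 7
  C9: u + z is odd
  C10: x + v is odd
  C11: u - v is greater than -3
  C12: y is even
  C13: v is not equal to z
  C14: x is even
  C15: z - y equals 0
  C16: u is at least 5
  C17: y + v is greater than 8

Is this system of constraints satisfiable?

Try x = 2, y = 4, z = 4, w = 2, v = 5, u = 5.
Check constraint 1: w + u = 7; constraint 4: y - v = -1; constraint 6: y + z = 8. The remaining constraints are straightforward to verify.

Satisfiable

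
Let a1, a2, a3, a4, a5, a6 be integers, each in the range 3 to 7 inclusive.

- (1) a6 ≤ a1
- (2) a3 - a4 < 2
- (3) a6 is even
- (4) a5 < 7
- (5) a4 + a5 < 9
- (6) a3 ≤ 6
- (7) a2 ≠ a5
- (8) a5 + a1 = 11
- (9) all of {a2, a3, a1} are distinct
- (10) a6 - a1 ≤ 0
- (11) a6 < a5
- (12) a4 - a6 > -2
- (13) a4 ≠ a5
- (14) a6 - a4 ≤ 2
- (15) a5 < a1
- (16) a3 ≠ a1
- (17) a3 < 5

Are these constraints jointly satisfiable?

Satisfiable

The assignment a1 = 6, a2 = 4, a3 = 3, a4 = 3, a5 = 5, a6 = 4 works:
  constraint 2 holds since a3 - a4 = 0.
  constraint 5 holds since a4 + a5 = 8.
  constraint 8 holds since a5 + a1 = 11.
The rest check out directly.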